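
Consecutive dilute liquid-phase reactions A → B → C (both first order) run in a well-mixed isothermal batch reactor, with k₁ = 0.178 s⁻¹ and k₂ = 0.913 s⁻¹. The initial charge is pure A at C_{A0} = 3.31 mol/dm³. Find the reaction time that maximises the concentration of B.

2.22 s

The intermediate peaks when r₁ = r₂, i.e. k₁e^(−k₁t) = k₂e^(−k₂t), giving t_opt = ln(k₂/k₁)/(k₂−k₁).
= ln(0.913/0.178)/(0.913−0.178) = ln(5.129)/0.7350 = 1.635/0.7350 = 2.22 s.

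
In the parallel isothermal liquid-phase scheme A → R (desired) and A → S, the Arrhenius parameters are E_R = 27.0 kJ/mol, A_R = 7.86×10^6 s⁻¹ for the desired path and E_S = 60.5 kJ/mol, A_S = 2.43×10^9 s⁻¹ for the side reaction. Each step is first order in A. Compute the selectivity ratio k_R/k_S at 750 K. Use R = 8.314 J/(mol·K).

0.697

Since both paths have the same order in A, the concentration cancels and S_{R/S} = k_R/k_S = (A_R/A_S)·exp[(E_S−E_R)/(RT)].
(E_S−E_R)/(RT) = (60.5−27.0)×10³/(8.314×750) = 33500/6236 = 5.372.
k_R/k_S = (7.86×10^6/2.43×10^9)·exp(5.372) = 0.003235 × 215.4 = 0.697.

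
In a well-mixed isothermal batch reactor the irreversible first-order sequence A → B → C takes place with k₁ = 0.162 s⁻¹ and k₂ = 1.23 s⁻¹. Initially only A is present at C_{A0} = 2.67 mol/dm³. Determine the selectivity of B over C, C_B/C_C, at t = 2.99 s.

For first-order series with pure A initially, C_B(t) = k₁C_{A0}/(k₂−k₁)·(e^(−k₁t) − e^(−k₂t)).
e^(−k₁t) = e^(−0.162×2.99) = e^(−0.4844) = 0.6161; e^(−k₂t) = e^(−3.678) = 0.02528.
C_B = 0.162×2.67/(1.23−0.162) × (0.6161−0.02528) = 0.4050×0.5908 = 0.2393 mol/dm³.
C_A = C_{A0}e^(−k₁t) = 1.645 mol/dm³, so C_C = C_{A0}−C_A−C_B = 0.7858 mol/dm³; C_B/C_C = 0.304.

0.304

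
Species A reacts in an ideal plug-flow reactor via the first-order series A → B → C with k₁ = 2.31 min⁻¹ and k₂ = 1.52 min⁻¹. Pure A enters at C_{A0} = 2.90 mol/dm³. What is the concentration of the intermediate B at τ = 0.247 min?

The intermediate concentration in a first-order A→B→C sequence is C_B = k₁C_{A0}(e^(−k₁τ) − e^(−k₂τ))/(k₂−k₁).
e^(−k₁τ) = e^(−2.31×0.247) = e^(−0.5706) = 0.5652; e^(−k₂τ) = e^(−0.3754) = 0.6870.
C_B = 2.31×2.90/(1.52−2.31) × (0.5652−0.6870) = (-8.480)×(-0.1218) = 1.033 mol/dm³.

1.03 mol/dm³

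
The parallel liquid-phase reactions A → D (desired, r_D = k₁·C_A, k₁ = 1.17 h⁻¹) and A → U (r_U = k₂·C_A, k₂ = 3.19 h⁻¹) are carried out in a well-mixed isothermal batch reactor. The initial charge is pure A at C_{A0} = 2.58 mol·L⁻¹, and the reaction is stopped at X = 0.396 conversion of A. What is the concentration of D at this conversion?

0.274 mol·L⁻¹

C_A = C_{A0}(1−X) = 1.558 mol·L⁻¹.
Both paths are first order in A, so the instantaneous fraction to D is constant: dC_D/d(−C_A) = k₁/(k₁+k₂) = 0.2683.
C_D = 0.2683·(C_{A0}−C_A) = 0.2683×1.022 = 0.274 mol·L⁻¹.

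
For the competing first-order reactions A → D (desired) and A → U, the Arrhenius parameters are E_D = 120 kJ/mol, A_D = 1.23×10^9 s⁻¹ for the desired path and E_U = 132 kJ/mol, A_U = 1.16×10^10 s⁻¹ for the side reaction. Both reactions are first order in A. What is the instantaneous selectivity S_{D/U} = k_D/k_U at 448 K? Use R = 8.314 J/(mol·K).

2.66

With equal orders, S_{D/U} = k_D/k_U = (A_D/A_U)·exp[(E_U−E_D)/(RT)].
(E_U−E_D)/(RT) = (132−120)×10³/(8.314×448) = 12000/3725 = 3.222.
k_D/k_U = (1.23×10^9/1.16×10^10)·exp(3.222) = 0.1060 × 25.07 = 2.66.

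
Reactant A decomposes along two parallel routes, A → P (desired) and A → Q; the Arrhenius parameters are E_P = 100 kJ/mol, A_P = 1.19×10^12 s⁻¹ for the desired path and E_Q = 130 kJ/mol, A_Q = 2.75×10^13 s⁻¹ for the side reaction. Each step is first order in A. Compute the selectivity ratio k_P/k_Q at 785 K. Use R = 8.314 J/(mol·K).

4.29

Since both paths have the same order in A, the concentration cancels and S_{P/Q} = k_P/k_Q = (A_P/A_Q)·exp[(E_Q−E_P)/(RT)].
(E_Q−E_P)/(RT) = (130−100)×10³/(8.314×785) = 30000/6526 = 4.597.
k_P/k_Q = (1.19×10^12/2.75×10^13)·exp(4.597) = 0.04327 × 99.15 = 4.29.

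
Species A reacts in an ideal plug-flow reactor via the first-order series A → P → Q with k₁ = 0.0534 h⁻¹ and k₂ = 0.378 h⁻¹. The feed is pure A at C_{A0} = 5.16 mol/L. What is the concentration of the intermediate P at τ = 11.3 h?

0.452 mol/L

Solving the coupled first-order balances gives C_P(τ) = [k₁/(k₂−k₁)]·C_{A0}·(e^(−k₁τ) − e^(−k₂τ)).
e^(−k₁τ) = e^(−0.0534×11.3) = e^(−0.6034) = 0.5469; e^(−k₂τ) = e^(−4.271) = 0.01396.
C_P = 0.0534×5.16/(0.378−0.0534) × (0.5469−0.01396) = 0.8489×0.5330 = 0.4524 mol/L.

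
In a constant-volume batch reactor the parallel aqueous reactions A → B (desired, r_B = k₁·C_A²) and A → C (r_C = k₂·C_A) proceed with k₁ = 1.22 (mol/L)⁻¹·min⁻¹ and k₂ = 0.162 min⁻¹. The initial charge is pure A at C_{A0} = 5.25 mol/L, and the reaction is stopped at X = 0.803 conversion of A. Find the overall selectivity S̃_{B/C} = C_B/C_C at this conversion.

19.8

C_A = C_{A0}(1−X) = 1.034 mol/L.
Along a PFR/batch, dC_C/dC_A = −r_C/(r_B+r_C) = −k₂/(k₂+k₁·C_A).
Integrating from C_{A0} to C_A: C_C = (0.162/1.22)·ln[(0.162+1.22·5.25)/(0.162+1.22·1.03)] = 0.1328·ln(6.567/1.424) = 0.2030 mol/L.
Then C_B = (C_{A0}−C_A) − C_C = 4.216 − 0.2030 = 4.013 mol/L.
S̃_{B/C} = C_B/C_C = 4.013/0.2030 = 19.8.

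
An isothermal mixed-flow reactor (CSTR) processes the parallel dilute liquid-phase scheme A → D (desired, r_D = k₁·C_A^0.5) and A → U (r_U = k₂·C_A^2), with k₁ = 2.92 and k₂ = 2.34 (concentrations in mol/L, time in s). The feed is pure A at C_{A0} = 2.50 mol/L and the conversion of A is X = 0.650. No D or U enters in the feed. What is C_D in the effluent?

0.981 mol/L

Exit C_A = C_{A0}(1−X) = 2.50×0.350 = 0.8750 mol/L.
A CSTR operates uniformly at the exit composition, giving r_D = 2.731 and r_U = 1.792 (each k·C_A^n at C_A = 0.8750).
Fraction of consumed A going to D: r_D/(r_D+r_U) = 0.6039.
C_D = 0.6039·C_{A0}·X = 0.6039×2.50×0.650 = 0.981 mol/L.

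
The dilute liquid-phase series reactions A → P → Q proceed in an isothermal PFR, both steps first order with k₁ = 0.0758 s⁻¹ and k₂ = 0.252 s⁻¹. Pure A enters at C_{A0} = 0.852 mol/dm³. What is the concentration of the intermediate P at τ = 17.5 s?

0.0928 mol/dm³

The intermediate concentration in a first-order A→B→C sequence is C_P = k₁C_{A0}(e^(−k₁τ) − e^(−k₂τ))/(k₂−k₁).
e^(−k₁τ) = e^(−0.0758×17.5) = e^(−1.327) = 0.2654; e^(−k₂τ) = e^(−4.410) = 0.01216.
C_P = 0.0758×0.852/(0.252−0.0758) × (0.2654−0.01216) = 0.3665×0.2532 = 0.09282 mol/dm³.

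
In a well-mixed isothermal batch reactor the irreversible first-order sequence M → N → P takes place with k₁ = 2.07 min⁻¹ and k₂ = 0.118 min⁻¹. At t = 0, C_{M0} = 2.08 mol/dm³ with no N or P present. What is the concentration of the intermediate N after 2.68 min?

1.60 mol/dm³

The intermediate concentration in a first-order A→B→C sequence is C_N = k₁C_{M0}(e^(−k₁t) − e^(−k₂t))/(k₂−k₁).
e^(−k₁t) = e^(−2.07×2.68) = e^(−5.548) = 0.003897; e^(−k₂t) = e^(−0.3162) = 0.7289.
C_N = 2.07×2.08/(0.118−2.07) × (0.003897−0.7289) = (-2.206)×(-0.7250) = 1.599 mol/dm³.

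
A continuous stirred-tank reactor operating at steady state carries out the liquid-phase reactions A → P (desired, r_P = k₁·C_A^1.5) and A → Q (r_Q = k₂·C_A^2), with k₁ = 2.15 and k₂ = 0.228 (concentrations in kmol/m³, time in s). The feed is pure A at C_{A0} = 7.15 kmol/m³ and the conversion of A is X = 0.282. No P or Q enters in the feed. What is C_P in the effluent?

1.63 kmol/m³

Exit C_A = C_{A0}(1−X) = 7.15×0.718 = 5.134 kmol/m³.
In a CSTR the entire volume is at exit conditions, so r_P = 2.15×5.134^1.5 = 25.01 and r_Q = 0.228×5.134^2 = 6.009.
Fraction of consumed A going to P: r_P/(r_P+r_Q) = 0.8063.
C_P = 0.8063·C_{A0}·X = 0.8063×7.15×0.282 = 1.63 kmol/m³.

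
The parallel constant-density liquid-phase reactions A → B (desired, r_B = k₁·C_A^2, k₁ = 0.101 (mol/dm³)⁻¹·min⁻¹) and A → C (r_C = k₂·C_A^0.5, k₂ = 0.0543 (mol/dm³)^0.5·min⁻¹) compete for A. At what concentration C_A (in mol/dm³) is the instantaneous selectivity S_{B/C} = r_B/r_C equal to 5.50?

2.06 mol/dm³

S_{B/C} = (k₁/k₂)·C_A^1.5 ⇒ C_A = (S·k₂/k₁)^(1/1.5).
= (5.50×0.0543/0.101)^(0.6667) = (2.957)^(0.6667) = 2.06 mol/dm³.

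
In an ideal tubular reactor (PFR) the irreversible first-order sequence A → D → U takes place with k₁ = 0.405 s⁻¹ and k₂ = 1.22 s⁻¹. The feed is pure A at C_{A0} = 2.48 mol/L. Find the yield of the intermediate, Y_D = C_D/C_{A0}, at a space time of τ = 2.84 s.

0.142

The intermediate concentration in a first-order A→B→C sequence is C_D = k₁C_{A0}(e^(−k₁τ) − e^(−k₂τ))/(k₂−k₁).
e^(−k₁τ) = e^(−0.405×2.84) = e^(−1.150) = 0.3166; e^(−k₂τ) = e^(−3.465) = 0.03128.
C_D = 0.405×2.48/(1.22−0.405) × (0.3166−0.03128) = 1.232×0.2853 = 0.3516 mol/L.
Y_D = C_D/C_{A0} = 0.3516/2.48 = 0.142.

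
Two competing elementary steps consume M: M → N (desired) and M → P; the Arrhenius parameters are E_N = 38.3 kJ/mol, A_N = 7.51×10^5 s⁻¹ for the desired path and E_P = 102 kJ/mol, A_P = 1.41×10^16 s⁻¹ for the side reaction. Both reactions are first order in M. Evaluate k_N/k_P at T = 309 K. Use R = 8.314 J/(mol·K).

3.13

With equal orders, S_{N/P} = k_N/k_P = (A_N/A_P)·exp[(E_P−E_N)/(RT)].
(E_P−E_N)/(RT) = (102−38.3)×10³/(8.314×309) = 63700/2569 = 24.80.
k_N/k_P = (7.51×10^5/1.41×10^16)·exp(24.80) = 5.326×10^-11 × 5.868×10^10 = 3.13.
Since E_N < E_P, lowering the temperature improves selectivity toward N.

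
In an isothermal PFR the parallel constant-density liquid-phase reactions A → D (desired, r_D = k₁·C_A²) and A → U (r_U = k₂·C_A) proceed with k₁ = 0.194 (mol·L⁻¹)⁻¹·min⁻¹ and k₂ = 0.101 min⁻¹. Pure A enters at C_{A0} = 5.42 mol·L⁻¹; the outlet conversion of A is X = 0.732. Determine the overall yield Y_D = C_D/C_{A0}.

C_A = C_{A0}(1−X) = 1.453 mol·L⁻¹.
Along a PFR/batch, dC_U/dC_A = −r_U/(r_D+r_U) = −k₂/(k₂+k₁·C_A).
Integrating from C_{A0} to C_A: C_U = (0.101/0.194)·ln[(0.101+0.194·5.42)/(0.101+0.194·1.45)] = 0.5206·ln(1.152/0.3828) = 0.5738 mol·L⁻¹.
Then C_D = (C_{A0}−C_A) − C_U = 3.967 − 0.5738 = 3.394 mol·L⁻¹.
Y_D = C_D/C_{A0} = 3.394/5.42 = 0.626.

0.626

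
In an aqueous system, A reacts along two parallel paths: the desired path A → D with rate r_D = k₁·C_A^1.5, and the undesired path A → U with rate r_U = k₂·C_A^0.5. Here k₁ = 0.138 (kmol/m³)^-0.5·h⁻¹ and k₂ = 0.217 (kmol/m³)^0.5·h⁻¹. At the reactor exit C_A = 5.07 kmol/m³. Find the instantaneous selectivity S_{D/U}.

S_{D/U} = r_D/r_U = (k₁·C_A^1.5)/(k₂·C_A^0.5) = (k₁/k₂)·C_A.
= (0.138×5.070^1.5) / (0.217×5.070^0.5) = 1.575/0.4886 = 3.22.
Since the desired path is higher order in A, keeping C_A high (PFR or concentrated feed) favours D.

3.22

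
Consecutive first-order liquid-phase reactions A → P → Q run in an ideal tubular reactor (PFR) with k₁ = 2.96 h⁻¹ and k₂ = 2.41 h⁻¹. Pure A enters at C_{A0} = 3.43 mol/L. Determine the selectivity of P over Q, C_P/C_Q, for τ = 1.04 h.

0.251

Solving the coupled first-order balances gives C_P(τ) = [k₁/(k₂−k₁)]·C_{A0}·(e^(−k₁τ) − e^(−k₂τ)).
e^(−k₁τ) = e^(−2.96×1.04) = e^(−3.078) = 0.04603; e^(−k₂τ) = e^(−2.506) = 0.08156.
C_P = 2.96×3.43/(2.41−2.96) × (0.04603−0.08156) = (-18.46)×(-0.03553) = 0.6558 mol/L.
C_A = C_{A0}e^(−k₁τ) = 0.1579 mol/L, so C_Q = C_{A0}−C_A−C_P = 2.616 mol/L; C_P/C_Q = 0.251.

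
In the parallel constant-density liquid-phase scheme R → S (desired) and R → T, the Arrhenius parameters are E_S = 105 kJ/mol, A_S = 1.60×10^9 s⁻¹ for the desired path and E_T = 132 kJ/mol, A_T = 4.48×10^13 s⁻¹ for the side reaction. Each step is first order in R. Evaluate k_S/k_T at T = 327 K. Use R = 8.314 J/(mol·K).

0.734

With equal orders, S_{S/T} = k_S/k_T = (A_S/A_T)·exp[(E_T−E_S)/(RT)].
(E_T−E_S)/(RT) = (132−105)×10³/(8.314×327) = 27000/2719 = 9.931.
k_S/k_T = (1.60×10^9/4.48×10^13)·exp(9.931) = 3.571×10^-5 × 20564 = 0.734.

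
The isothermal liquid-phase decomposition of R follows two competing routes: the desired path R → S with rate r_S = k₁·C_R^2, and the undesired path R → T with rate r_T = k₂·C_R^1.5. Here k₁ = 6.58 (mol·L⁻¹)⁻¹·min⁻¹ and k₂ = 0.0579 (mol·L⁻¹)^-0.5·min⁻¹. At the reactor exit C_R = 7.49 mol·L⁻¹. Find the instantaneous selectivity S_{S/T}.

S_{S/T} = r_S/r_T = (k₁·C_R^2)/(k₂·C_R^1.5) = (k₁/k₂)·C_R^0.5.
= (6.58×7.490^2) / (0.0579×7.490^1.5) = 369.1/1.187 = 311.

311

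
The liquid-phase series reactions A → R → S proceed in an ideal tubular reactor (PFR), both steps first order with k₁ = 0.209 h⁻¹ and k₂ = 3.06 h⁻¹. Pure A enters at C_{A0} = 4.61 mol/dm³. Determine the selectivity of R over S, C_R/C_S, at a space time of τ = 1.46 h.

Solving the coupled first-order balances gives C_R(τ) = [k₁/(k₂−k₁)]·C_{A0}·(e^(−k₁τ) − e^(−k₂τ)).
e^(−k₁τ) = e^(−0.209×1.46) = e^(−0.3051) = 0.7370; e^(−k₂τ) = e^(−4.468) = 0.01147.
C_R = 0.209×4.61/(3.06−0.209) × (0.7370−0.01147) = 0.3379×0.7255 = 0.2452 mol/dm³.
C_A = C_{A0}e^(−k₁τ) = 3.398 mol/dm³, so C_S = C_{A0}−C_A−C_R = 0.9671 mol/dm³; C_R/C_S = 0.254.

0.254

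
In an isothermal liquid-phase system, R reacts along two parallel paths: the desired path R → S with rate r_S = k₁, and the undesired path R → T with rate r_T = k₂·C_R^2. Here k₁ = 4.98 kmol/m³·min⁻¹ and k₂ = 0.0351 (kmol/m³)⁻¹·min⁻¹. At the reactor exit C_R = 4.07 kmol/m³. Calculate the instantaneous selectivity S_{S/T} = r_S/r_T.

S_{S/T} = r_S/r_T = (k₁)/(k₂·C_R^2) = (k₁/k₂)·C_R^-2.
= (4.98) / (0.0351×4.070^2) = 4.980/0.5814 = 8.57.

8.57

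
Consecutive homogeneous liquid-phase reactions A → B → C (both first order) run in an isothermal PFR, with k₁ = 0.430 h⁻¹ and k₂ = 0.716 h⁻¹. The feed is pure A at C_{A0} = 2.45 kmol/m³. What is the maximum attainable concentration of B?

0.684 kmol/m³

Evaluating C_B at τ_opt = ln(k₂/k₁)/(k₂−k₁) gives C_{B,max}/C_{A0} = (k₁/k₂)^[k₂/(k₂−k₁)].
= (0.430/0.716)^(0.716/(0.716−0.430)) = (0.6006)^(2.503) = 0.2790.
C_{B,max} = 0.2790×2.45 = 0.684 kmol/m³.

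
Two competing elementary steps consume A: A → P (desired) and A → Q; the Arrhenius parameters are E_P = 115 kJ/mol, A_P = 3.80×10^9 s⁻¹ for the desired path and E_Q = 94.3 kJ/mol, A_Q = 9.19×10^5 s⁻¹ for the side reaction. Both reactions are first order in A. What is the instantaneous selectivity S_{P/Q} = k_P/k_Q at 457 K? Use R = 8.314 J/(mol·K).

17.8

With equal orders, S_{P/Q} = k_P/k_Q = (A_P/A_Q)·exp[(E_Q−E_P)/(RT)].
(E_Q−E_P)/(RT) = (94.3−115)×10³/(8.314×457) = -20700/3799 = -5.448.
k_P/k_Q = (3.80×10^9/9.19×10^5)·exp(-5.448) = 4135 × 0.004305 = 17.8.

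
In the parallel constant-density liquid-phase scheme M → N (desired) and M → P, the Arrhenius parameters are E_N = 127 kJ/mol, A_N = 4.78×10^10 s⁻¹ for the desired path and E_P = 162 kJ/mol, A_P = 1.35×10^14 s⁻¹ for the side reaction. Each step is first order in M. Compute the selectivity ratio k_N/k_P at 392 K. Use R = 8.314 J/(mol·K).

16.3

With equal orders, S_{N/P} = k_N/k_P = (A_N/A_P)·exp[(E_P−E_N)/(RT)].
(E_P−E_N)/(RT) = (162−127)×10³/(8.314×392) = 35000/3259 = 10.74.
k_N/k_P = (4.78×10^10/1.35×10^14)·exp(10.74) = 3.541×10^-4 × 46129 = 16.3.
Since E_N < E_P, lowering the temperature improves selectivity toward N.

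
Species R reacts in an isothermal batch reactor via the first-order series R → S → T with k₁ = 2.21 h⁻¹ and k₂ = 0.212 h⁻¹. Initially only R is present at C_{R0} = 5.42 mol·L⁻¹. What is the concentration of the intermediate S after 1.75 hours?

4.01 mol·L⁻¹

The intermediate concentration in a first-order A→B→C sequence is C_S = k₁C_{R0}(e^(−k₁t) − e^(−k₂t))/(k₂−k₁).
e^(−k₁t) = e^(−2.21×1.75) = e^(−3.867) = 0.02091; e^(−k₂t) = e^(−0.3710) = 0.6900.
C_S = 2.21×5.42/(0.212−2.21) × (0.02091−0.6900) = (-5.995)×(-0.6691) = 4.012 mol·L⁻¹.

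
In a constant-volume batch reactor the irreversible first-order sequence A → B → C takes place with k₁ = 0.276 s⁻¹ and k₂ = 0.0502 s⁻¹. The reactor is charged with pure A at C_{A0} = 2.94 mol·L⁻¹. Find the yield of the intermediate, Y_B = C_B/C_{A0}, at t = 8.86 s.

For first-order series with pure A initially, C_B(t) = k₁C_{A0}/(k₂−k₁)·(e^(−k₁t) − e^(−k₂t)).
e^(−k₁t) = e^(−0.276×8.86) = e^(−2.445) = 0.08669; e^(−k₂t) = e^(−0.4448) = 0.6410.
C_B = 0.276×2.94/(0.0502−0.276) × (0.08669−0.6410) = (-3.594)×(-0.5543) = 1.992 mol·L⁻¹.
Y_B = C_B/C_{A0} = 1.992/2.94 = 0.678.

0.678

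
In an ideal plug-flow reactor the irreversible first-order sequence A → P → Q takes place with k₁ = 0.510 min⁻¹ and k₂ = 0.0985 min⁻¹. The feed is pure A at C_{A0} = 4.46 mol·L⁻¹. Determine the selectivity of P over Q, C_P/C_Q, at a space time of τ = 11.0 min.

0.714

For first-order series with pure A initially, C_P(τ) = k₁C_{A0}/(k₂−k₁)·(e^(−k₁τ) − e^(−k₂τ)).
e^(−k₁τ) = e^(−0.510×11.0) = e^(−5.610) = 0.003661; e^(−k₂τ) = e^(−1.084) = 0.3384.
C_P = 0.510×4.46/(0.0985−0.510) × (0.003661−0.3384) = (-5.528)×(-0.3347) = 1.850 mol·L⁻¹.
C_A = C_{A0}e^(−k₁τ) = 0.01633 mol·L⁻¹, so C_Q = C_{A0}−C_A−C_P = 2.593 mol·L⁻¹; C_P/C_Q = 0.714.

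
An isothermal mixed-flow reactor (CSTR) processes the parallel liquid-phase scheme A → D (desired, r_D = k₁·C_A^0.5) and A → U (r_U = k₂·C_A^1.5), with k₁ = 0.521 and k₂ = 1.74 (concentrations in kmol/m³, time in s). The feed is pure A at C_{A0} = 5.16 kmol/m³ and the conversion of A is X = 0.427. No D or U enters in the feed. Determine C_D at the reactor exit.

Exit C_A = C_{A0}(1−X) = 5.16×0.573 = 2.957 kmol/m³.
A CSTR operates uniformly at the exit composition, giving r_D = 0.8959 and r_U = 8.846 (each k·C_A^n at C_A = 2.957).
Fraction of consumed A going to D: r_D/(r_D+r_U) = 0.09196.
C_D = 0.09196·C_{A0}·X = 0.09196×5.16×0.427 = 0.203 kmol/m³.

0.203 kmol/m³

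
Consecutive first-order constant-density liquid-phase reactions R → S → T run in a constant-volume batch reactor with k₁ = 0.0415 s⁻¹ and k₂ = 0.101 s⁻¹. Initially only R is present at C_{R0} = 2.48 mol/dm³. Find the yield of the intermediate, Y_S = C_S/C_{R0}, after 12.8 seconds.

0.219

The intermediate concentration in a first-order A→B→C sequence is C_S = k₁C_{R0}(e^(−k₁t) − e^(−k₂t))/(k₂−k₁).
e^(−k₁t) = e^(−0.0415×12.8) = e^(−0.5312) = 0.5879; e^(−k₂t) = e^(−1.293) = 0.2745.
C_S = 0.0415×2.48/(0.101−0.0415) × (0.5879−0.2745) = 1.730×0.3134 = 0.5421 mol/dm³.
Y_S = C_S/C_{R0} = 0.5421/2.48 = 0.219.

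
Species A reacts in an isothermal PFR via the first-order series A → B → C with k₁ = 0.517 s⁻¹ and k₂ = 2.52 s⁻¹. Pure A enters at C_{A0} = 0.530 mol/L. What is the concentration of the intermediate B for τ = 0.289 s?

For first-order series with pure A initially, C_B(τ) = k₁C_{A0}/(k₂−k₁)·(e^(−k₁τ) − e^(−k₂τ)).
e^(−k₁τ) = e^(−0.517×0.289) = e^(−0.1494) = 0.8612; e^(−k₂τ) = e^(−0.7283) = 0.4827.
C_B = 0.517×0.530/(2.52−0.517) × (0.8612−0.4827) = 0.1368×0.3785 = 0.05178 mol/L.

0.0518 mol/L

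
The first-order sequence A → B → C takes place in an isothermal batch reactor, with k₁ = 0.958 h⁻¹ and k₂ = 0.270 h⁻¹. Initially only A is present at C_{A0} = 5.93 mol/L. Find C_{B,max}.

3.61 mol/L

For a first-order series the maximum intermediate yield is C_{B,max}/C_{A0} = (k₁/k₂)^[k₂/(k₂−k₁)].
= (0.958/0.270)^(0.270/(0.270−0.958)) = (3.548)^(-0.3924) = 0.6084.
C_{B,max} = 0.6084×5.93 = 3.61 mol/L.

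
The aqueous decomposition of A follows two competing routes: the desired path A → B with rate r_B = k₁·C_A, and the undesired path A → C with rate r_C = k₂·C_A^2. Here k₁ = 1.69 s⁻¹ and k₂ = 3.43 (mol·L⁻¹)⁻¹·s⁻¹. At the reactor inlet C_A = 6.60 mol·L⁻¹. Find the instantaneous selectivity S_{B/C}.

S_{B/C} = r_B/r_C = (k₁·C_A)/(k₂·C_A^2) = (k₁/k₂)·C_A⁻¹.
= (1.69×6.600) / (3.43×6.600^2) = 11.15/149.4 = 0.0747.
The undesired path is higher order in A, so low C_A (CSTR or dilute feed) favours B.

0.0747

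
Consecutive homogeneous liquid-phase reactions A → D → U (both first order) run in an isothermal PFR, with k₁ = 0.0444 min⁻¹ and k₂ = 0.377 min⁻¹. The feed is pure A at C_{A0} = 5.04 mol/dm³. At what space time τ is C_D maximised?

The intermediate peaks when r₁ = r₂, i.e. k₁e^(−k₁τ) = k₂e^(−k₂τ), giving τ_opt = ln(k₂/k₁)/(k₂−k₁).
= ln(0.377/0.0444)/(0.377−0.0444) = ln(8.491)/0.3326 = 2.139/0.3326 = 6.43 min.

6.43 min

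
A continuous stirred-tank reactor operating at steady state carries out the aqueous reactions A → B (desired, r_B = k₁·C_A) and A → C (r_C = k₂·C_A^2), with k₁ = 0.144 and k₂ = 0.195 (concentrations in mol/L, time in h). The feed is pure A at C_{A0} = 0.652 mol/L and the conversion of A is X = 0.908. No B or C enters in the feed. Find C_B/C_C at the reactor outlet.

12.3

Exit C_A = C_{A0}(1−X) = 0.652×0.0920 = 0.05998 mol/L.
A CSTR operates uniformly at the exit composition, giving r_B = 0.008638 and r_C = 7.016×10^-4 (each k·C_A^n at C_A = 0.05998).
Overall selectivity = C_B/C_C = r_Bτ/(r_Cτ) = r_B/r_C = 12.3.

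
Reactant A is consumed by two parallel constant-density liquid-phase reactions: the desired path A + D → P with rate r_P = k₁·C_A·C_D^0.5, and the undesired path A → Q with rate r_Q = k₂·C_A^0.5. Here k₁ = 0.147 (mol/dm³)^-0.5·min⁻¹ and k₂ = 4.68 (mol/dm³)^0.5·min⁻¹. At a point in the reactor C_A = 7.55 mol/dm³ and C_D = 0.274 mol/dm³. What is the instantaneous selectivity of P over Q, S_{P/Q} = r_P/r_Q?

0.0452

S_{P/Q} = r_P/r_Q = (k₁·C_A·C_D^0.5)/(k₂·C_A^0.5) = (k₁/k₂)·C_A^0.5·C_D^0.5.
= (0.147×7.550×0.2740^0.5) / (4.68×7.550^0.5) = 0.5810/12.86 = 0.0452.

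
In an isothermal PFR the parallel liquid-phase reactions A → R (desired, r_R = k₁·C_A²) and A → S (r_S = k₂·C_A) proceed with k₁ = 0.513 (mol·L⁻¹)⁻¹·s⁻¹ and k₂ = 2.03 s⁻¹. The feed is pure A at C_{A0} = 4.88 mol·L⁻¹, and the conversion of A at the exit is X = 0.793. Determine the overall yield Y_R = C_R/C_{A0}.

C_A = C_{A0}(1−X) = 1.010 mol·L⁻¹.
Along a PFR/batch, dC_S/dC_A = −r_S/(r_R+r_S) = −k₂/(k₂+k₁·C_A).
Integrating from C_{A0} to C_A: C_S = (2.03/0.513)·ln[(2.03+0.513·4.88)/(2.03+0.513·1.01)] = 3.957·ln(4.533/2.548) = 2.280 mol·L⁻¹.
Then C_R = (C_{A0}−C_A) − C_S = 3.870 − 2.280 = 1.590 mol·L⁻¹.
Y_R = C_R/C_{A0} = 1.590/4.88 = 0.326.

0.326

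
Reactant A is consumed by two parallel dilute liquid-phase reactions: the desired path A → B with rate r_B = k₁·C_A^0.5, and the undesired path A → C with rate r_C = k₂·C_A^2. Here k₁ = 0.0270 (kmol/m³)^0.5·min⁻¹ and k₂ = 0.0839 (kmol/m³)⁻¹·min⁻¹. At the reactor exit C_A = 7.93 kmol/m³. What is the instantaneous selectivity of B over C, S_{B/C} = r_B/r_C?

S_{B/C} = r_B/r_C = (k₁·C_A^0.5)/(k₂·C_A^2) = (k₁/k₂)·C_A^-1.5.
= (0.0270×7.930^0.5) / (0.0839×7.930^2) = 0.07603/5.276 = 0.0144.

0.0144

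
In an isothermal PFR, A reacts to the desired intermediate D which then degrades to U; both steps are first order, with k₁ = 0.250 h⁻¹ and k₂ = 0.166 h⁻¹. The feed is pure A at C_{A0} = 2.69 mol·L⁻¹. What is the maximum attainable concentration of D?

1.20 mol·L⁻¹

For a first-order series the maximum intermediate yield is C_{D,max}/C_{A0} = (k₁/k₂)^[k₂/(k₂−k₁)].
= (0.250/0.166)^(0.166/(0.166−0.250)) = (1.506)^(-1.976) = 0.4452.
C_{D,max} = 0.4452×2.69 = 1.20 mol·L⁻¹.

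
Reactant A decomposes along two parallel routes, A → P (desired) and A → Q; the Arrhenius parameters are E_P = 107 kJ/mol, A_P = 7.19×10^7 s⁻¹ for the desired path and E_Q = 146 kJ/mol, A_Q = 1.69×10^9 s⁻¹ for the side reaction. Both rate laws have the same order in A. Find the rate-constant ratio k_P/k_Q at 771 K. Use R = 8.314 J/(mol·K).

18.7

k_P/k_Q = (A_P/A_Q)·exp[−(E_P−E_Q)/(RT)] = (A_P/A_Q)·exp[(E_Q−E_P)/(RT)].
(E_Q−E_P)/(RT) = (146−107)×10³/(8.314×771) = 39000/6410 = 6.084.
k_P/k_Q = (7.19×10^7/1.69×10^9)·exp(6.084) = 0.04254 × 438.8 = 18.7.
Since E_P < E_Q, lowering the temperature improves selectivity toward P.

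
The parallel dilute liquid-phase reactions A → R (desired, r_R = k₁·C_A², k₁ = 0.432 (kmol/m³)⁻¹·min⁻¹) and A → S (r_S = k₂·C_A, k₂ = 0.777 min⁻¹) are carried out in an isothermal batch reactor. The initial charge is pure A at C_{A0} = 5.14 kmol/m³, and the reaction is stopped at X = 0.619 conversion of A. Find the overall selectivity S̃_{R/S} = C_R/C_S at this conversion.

C_A = C_{A0}(1−X) = 1.958 kmol/m³.
Along a PFR/batch, dC_S/dC_A = −r_S/(r_R+r_S) = −k₂/(k₂+k₁·C_A).
Integrating from C_{A0} to C_A: C_S = (0.777/0.432)·ln[(0.777+0.432·5.14)/(0.777+0.432·1.96)] = 1.799·ln(2.997/1.623) = 1.103 kmol/m³.
Then C_R = (C_{A0}−C_A) − C_S = 3.182 − 1.103 = 2.078 kmol/m³.
S̃_{R/S} = C_R/C_S = 2.078/1.103 = 1.88.

1.88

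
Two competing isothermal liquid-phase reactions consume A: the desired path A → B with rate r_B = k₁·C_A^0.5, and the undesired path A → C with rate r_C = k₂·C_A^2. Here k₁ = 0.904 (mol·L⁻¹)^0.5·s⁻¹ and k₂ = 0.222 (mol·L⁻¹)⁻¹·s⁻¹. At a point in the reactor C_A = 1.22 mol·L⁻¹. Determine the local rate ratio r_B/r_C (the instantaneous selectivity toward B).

S_{B/C} = r_B/r_C = (k₁·C_A^0.5)/(k₂·C_A^2) = (k₁/k₂)·C_A^-1.5.
= (0.904×1.220^0.5) / (0.222×1.220^2) = 0.9985/0.3304 = 3.02.
The undesired path is higher order in A, so low C_A (CSTR or dilute feed) favours B.

3.02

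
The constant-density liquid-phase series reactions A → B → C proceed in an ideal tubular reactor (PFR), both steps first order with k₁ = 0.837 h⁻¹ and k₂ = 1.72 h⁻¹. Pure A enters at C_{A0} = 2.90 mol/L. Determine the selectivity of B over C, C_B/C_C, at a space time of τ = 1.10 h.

Solving the coupled first-order balances gives C_B(τ) = [k₁/(k₂−k₁)]·C_{A0}·(e^(−k₁τ) − e^(−k₂τ)).
e^(−k₁τ) = e^(−0.837×1.10) = e^(−0.9207) = 0.3982; e^(−k₂τ) = e^(−1.892) = 0.1508.
C_B = 0.837×2.90/(1.72−0.837) × (0.3982−0.1508) = 2.749×0.2475 = 0.6803 mol/L.
C_A = C_{A0}e^(−k₁τ) = 1.155 mol/L, so C_C = C_{A0}−C_A−C_B = 1.065 mol/L; C_B/C_C = 0.639.

0.639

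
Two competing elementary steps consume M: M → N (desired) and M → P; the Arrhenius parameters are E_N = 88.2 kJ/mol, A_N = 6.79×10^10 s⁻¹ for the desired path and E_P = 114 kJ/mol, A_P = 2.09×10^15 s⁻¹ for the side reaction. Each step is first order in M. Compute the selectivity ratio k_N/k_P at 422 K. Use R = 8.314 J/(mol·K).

Since both paths have the same order in M, the concentration cancels and S_{N/P} = k_N/k_P = (A_N/A_P)·exp[(E_P−E_N)/(RT)].
(E_P−E_N)/(RT) = (114−88.2)×10³/(8.314×422) = 25800/3509 = 7.354.
k_N/k_P = (6.79×10^10/2.09×10^15)·exp(7.354) = 3.249×10^-5 × 1562 = 0.0507.
Since E_N < E_P, lowering the temperature improves selectivity toward N.

0.0507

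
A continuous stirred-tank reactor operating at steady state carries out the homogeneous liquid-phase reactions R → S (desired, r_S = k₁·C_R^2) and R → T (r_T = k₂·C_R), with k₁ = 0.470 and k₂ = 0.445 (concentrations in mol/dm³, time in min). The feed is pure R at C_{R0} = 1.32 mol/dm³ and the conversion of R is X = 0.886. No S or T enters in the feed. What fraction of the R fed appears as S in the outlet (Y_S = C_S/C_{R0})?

0.122

Exit C_R = C_{R0}(1−X) = 1.32×0.114 = 0.1505 mol/dm³.
In a CSTR the entire volume is at exit conditions, so r_S = 0.470×0.1505^2 = 0.01064 and r_T = 0.445×0.1505 = 0.06696.
Fraction of consumed R going to S: r_S/(r_S+r_T) = 0.1371.
C_S = 0.1371·C_{R0}·X = 0.1371×1.32×0.886 = 0.160 mol/dm³; Y_S = C_S/C_{R0} = 0.122.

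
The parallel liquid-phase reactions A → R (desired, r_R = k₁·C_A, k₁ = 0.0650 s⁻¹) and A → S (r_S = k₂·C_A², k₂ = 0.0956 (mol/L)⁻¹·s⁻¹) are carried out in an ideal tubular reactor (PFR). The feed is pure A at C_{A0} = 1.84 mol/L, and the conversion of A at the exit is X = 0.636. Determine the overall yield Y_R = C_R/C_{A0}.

C_A = C_{A0}(1−X) = 0.6698 mol/L.
Along a PFR/batch, dC_R/dC_A = −r_R/(r_R+r_S) = −k₁/(k₁+k₂·C_A).
Integrating from C_{A0} to C_A: C_R = (0.0650/0.0956)·ln[(0.0650+0.0956·1.84)/(0.0650+0.0956·0.670)] = 0.6799·ln(0.2409/0.1290) = 0.4245 mol/L.
Y_R = C_R/C_{A0} = 0.4245/1.84 = 0.231.

0.231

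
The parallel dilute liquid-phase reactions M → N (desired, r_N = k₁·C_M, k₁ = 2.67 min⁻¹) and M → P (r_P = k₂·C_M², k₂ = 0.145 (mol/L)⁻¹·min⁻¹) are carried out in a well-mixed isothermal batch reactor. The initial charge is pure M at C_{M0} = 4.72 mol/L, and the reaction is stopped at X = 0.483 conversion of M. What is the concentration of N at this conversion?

C_M = C_{M0}(1−X) = 2.440 mol/L.
Along a PFR/batch, dC_N/dC_M = −r_N/(r_N+r_P) = −k₁/(k₁+k₂·C_M).
Integrating from C_{M0} to C_M: C_N = (2.67/0.145)·ln[(2.67+0.145·4.72)/(2.67+0.145·2.44)] = 18.41·ln(3.354/3.024) = 1.910 mol/L.

1.91 mol/L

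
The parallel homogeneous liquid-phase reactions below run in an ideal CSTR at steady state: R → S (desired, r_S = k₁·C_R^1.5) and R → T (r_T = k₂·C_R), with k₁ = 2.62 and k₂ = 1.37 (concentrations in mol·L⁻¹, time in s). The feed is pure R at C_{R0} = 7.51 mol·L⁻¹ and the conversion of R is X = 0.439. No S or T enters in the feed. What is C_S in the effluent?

2.63 mol·L⁻¹

Exit C_R = C_{R0}(1−X) = 7.51×0.561 = 4.213 mol·L⁻¹.
A CSTR operates uniformly at the exit composition, giving r_S = 22.66 and r_T = 5.772 (each k·C_R^n at C_R = 4.213).
Fraction of consumed R going to S: r_S/(r_S+r_T) = 0.7970.
C_S = 0.7970·C_{R0}·X = 0.7970×7.51×0.439 = 2.63 mol·L⁻¹.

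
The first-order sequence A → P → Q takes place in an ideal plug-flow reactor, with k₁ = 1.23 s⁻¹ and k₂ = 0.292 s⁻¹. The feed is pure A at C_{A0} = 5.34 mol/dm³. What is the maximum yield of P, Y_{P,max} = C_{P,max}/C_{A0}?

Evaluating C_P at τ_opt = ln(k₂/k₁)/(k₂−k₁) gives C_{P,max}/C_{A0} = (k₁/k₂)^[k₂/(k₂−k₁)].
= (1.23/0.292)^(0.292/(0.292−1.23)) = (4.212)^(-0.3113) = 0.6391.

0.639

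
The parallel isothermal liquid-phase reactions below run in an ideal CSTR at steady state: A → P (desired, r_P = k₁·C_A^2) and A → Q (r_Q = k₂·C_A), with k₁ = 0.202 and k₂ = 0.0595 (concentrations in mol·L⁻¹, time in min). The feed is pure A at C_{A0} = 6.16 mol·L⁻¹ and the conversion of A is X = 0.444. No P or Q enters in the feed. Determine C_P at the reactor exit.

2.52 mol·L⁻¹

Exit C_A = C_{A0}(1−X) = 6.16×0.556 = 3.425 mol·L⁻¹.
Rates in a CSTR are evaluated at the outlet concentration: r_P = 0.202×3.425^2 = 2.370, r_Q = 0.0595×3.425 = 0.2038.
Fraction of consumed A going to P: r_P/(r_P+r_Q) = 0.9208.
C_P = 0.9208·C_{A0}·X = 0.9208×6.16×0.444 = 2.52 mol·L⁻¹.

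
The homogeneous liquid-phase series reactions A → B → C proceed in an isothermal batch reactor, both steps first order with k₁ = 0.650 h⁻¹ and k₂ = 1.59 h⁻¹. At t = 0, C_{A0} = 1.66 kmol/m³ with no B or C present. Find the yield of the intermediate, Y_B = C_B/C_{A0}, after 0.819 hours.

For first-order series with pure A initially, C_B(t) = k₁C_{A0}/(k₂−k₁)·(e^(−k₁t) − e^(−k₂t)).
e^(−k₁t) = e^(−0.650×0.819) = e^(−0.5323) = 0.5872; e^(−k₂t) = e^(−1.302) = 0.2719.
C_B = 0.650×1.66/(1.59−0.650) × (0.5872−0.2719) = 1.148×0.3153 = 0.3619 kmol/m³.
Y_B = C_B/C_{A0} = 0.3619/1.66 = 0.218.

0.218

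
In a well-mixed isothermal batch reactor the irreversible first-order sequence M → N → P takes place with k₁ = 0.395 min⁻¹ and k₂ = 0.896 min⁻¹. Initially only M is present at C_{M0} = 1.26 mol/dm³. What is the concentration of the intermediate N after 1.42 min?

0.289 mol/dm³

Solving the coupled first-order balances gives C_N(t) = [k₁/(k₂−k₁)]·C_{M0}·(e^(−k₁t) − e^(−k₂t)).
e^(−k₁t) = e^(−0.395×1.42) = e^(−0.5609) = 0.5707; e^(−k₂t) = e^(−1.272) = 0.2802.
C_N = 0.395×1.26/(0.896−0.395) × (0.5707−0.2802) = 0.9934×0.2905 = 0.2886 mol/dm³.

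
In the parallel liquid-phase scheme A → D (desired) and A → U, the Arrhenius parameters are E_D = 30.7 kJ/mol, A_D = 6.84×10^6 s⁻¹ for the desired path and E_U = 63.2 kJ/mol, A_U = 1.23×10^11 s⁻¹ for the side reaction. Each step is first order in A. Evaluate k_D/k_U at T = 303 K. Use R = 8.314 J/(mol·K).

With equal orders, S_{D/U} = k_D/k_U = (A_D/A_U)·exp[(E_U−E_D)/(RT)].
(E_U−E_D)/(RT) = (63.2−30.7)×10³/(8.314×303) = 32500/2519 = 12.90.
k_D/k_U = (6.84×10^6/1.23×10^11)·exp(12.90) = 5.561×10^-5 × 4.008×10^5 = 22.3.
Since E_D < E_U, lowering the temperature improves selectivity toward D.

22.3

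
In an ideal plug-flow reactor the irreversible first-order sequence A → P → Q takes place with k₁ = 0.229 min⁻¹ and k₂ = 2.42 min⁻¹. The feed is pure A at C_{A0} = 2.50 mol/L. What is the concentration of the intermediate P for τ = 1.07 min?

For first-order series with pure A initially, C_P(τ) = k₁C_{A0}/(k₂−k₁)·(e^(−k₁τ) − e^(−k₂τ)).
e^(−k₁τ) = e^(−0.229×1.07) = e^(−0.2450) = 0.7827; e^(−k₂τ) = e^(−2.589) = 0.07507.
C_P = 0.229×2.50/(2.42−0.229) × (0.7827−0.07507) = 0.2613×0.7076 = 0.1849 mol/L.

0.185 mol/L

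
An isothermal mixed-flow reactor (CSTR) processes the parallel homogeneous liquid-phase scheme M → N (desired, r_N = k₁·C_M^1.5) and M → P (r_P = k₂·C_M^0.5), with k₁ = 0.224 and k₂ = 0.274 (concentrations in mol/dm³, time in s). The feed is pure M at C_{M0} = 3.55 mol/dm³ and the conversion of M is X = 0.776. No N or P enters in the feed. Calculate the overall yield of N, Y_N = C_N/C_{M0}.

0.306

Exit C_M = C_{M0}(1−X) = 3.55×0.224 = 0.7952 mol/dm³.
In a CSTR the entire volume is at exit conditions, so r_N = 0.224×0.7952^1.5 = 0.1588 and r_P = 0.274×0.7952^0.5 = 0.2443.
Fraction of consumed M going to N: r_N/(r_N+r_P) = 0.3940.
C_N = 0.3940·C_{M0}·X = 0.3940×3.55×0.776 = 1.09 mol/dm³; Y_N = C_N/C_{M0} = 0.306.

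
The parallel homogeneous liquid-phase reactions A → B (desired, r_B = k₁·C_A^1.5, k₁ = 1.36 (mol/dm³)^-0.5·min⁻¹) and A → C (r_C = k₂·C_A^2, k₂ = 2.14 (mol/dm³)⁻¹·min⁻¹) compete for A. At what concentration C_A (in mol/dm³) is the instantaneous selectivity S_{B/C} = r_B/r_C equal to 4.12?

S_{B/C} = (k₁/k₂)·C_A^-0.5 ⇒ C_A = (S·k₂/k₁)^(-2).
= (4.12×2.14/1.36)^(-2) = (6.483)^(-2) = 0.0238 mol/dm³.

0.0238 mol/dm³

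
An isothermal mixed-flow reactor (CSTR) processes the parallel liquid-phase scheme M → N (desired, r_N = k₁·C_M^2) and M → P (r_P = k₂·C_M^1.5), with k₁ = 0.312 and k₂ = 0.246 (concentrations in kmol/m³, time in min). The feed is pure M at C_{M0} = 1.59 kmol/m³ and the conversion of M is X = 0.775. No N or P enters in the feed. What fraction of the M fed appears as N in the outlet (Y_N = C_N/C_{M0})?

0.334

Exit C_M = C_{M0}(1−X) = 1.59×0.225 = 0.3577 kmol/m³.
Rates in a CSTR are evaluated at the outlet concentration: r_N = 0.312×0.3577^2 = 0.03993, r_P = 0.246×0.3577^1.5 = 0.05264.
Fraction of consumed M going to N: r_N/(r_N+r_P) = 0.4314.
C_N = 0.4314·C_{M0}·X = 0.4314×1.59×0.775 = 0.532 kmol/m³; Y_N = C_N/C_{M0} = 0.334.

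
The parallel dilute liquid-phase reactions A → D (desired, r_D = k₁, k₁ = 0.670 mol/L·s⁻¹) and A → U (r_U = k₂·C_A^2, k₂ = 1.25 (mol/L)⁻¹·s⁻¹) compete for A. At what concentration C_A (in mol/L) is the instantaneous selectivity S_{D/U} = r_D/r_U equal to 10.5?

0.226 mol/L

S_{D/U} = (k₁/k₂)·C_A^-2 ⇒ C_A = (S·k₂/k₁)^(-0.5).
= (10.5×1.25/0.670)^(-0.5) = (19.59)^(-0.5) = 0.226 mol/L.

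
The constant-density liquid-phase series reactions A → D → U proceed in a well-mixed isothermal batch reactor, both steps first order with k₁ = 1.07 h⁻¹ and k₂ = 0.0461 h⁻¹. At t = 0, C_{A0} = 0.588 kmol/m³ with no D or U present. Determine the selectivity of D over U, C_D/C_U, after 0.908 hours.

40.8

Solving the coupled first-order balances gives C_D(t) = [k₁/(k₂−k₁)]·C_{A0}·(e^(−k₁t) − e^(−k₂t)).
e^(−k₁t) = e^(−1.07×0.908) = e^(−0.9716) = 0.3785; e^(−k₂t) = e^(−0.04186) = 0.9590.
C_D = 1.07×0.588/(0.0461−1.07) × (0.3785−0.9590) = (-0.6145)×(-0.5805) = 0.3567 kmol/m³.
C_A = C_{A0}e^(−k₁t) = 0.2226 kmol/m³, so C_U = C_{A0}−C_A−C_D = 0.008736 kmol/m³; C_D/C_U = 40.8.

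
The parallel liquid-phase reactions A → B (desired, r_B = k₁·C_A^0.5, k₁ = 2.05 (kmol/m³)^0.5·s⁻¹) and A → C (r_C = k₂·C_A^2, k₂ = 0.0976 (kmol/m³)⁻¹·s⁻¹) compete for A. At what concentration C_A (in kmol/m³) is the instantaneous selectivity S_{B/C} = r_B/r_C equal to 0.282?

S_{B/C} = (k₁/k₂)·C_A^-1.5 ⇒ C_A = (S·k₂/k₁)^(1/(-1.5)).
= (0.282×0.0976/2.05)^(-0.6667) = (0.01343)^(-0.6667) = 17.7 kmol/m³.

17.7 kmol/m³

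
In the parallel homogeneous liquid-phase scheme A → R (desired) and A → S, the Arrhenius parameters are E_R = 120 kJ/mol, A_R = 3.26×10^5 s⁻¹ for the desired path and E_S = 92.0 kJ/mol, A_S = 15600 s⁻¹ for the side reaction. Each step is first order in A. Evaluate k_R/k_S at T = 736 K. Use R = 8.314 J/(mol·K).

With equal orders, S_{R/S} = k_R/k_S = (A_R/A_S)·exp[(E_S−E_R)/(RT)].
(E_S−E_R)/(RT) = (92.0−120)×10³/(8.314×736) = -28000/6119 = -4.576.
k_R/k_S = (3.26×10^5/15600)·exp(-4.576) = 20.90 × 0.01030 = 0.215.

0.215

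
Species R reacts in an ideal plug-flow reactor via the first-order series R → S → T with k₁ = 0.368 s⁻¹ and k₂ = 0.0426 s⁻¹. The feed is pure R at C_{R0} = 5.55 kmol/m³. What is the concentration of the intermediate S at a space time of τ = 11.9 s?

For first-order series with pure R initially, C_S(τ) = k₁C_{R0}/(k₂−k₁)·(e^(−k₁τ) − e^(−k₂τ)).
e^(−k₁τ) = e^(−0.368×11.9) = e^(−4.379) = 0.01254; e^(−k₂τ) = e^(−0.5069) = 0.6023.
C_S = 0.368×5.55/(0.0426−0.368) × (0.01254−0.6023) = (-6.277)×(-0.5898) = 3.702 kmol/m³.

3.70 kmol/m³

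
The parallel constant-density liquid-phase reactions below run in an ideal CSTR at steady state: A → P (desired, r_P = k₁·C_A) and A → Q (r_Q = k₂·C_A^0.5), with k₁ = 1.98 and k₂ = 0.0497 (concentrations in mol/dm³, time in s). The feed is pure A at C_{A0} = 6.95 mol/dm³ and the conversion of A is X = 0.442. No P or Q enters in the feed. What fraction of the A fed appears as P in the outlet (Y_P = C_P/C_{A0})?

0.436

Exit C_A = C_{A0}(1−X) = 6.95×0.558 = 3.878 mol/dm³.
In a CSTR the entire volume is at exit conditions, so r_P = 1.98×3.878 = 7.679 and r_Q = 0.0497×3.878^0.5 = 0.09787.
Fraction of consumed A going to P: r_P/(r_P+r_Q) = 0.9874.
C_P = 0.9874·C_{A0}·X = 0.9874×6.95×0.442 = 3.03 mol/dm³; Y_P = C_P/C_{A0} = 0.436.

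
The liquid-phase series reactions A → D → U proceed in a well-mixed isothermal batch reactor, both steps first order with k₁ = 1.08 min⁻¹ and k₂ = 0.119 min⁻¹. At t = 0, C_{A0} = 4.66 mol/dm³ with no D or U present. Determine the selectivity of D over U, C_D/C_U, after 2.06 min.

For first-order series with pure A initially, C_D(t) = k₁C_{A0}/(k₂−k₁)·(e^(−k₁t) − e^(−k₂t)).
e^(−k₁t) = e^(−1.08×2.06) = e^(−2.225) = 0.1081; e^(−k₂t) = e^(−0.2451) = 0.7826.
C_D = 1.08×4.66/(0.119−1.08) × (0.1081−0.7826) = (-5.237)×(-0.6745) = 3.532 mol/dm³.
C_A = C_{A0}e^(−k₁t) = 0.5037 mol/dm³, so C_U = C_{A0}−C_A−C_D = 0.6239 mol/dm³; C_D/C_U = 5.66.

5.66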